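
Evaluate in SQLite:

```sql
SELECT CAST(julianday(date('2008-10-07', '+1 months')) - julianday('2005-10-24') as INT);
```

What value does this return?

1110

Adding +1 month to 2008-10-07 gives 2008-11-07.
7 days remain in October 2005 after the 24th (31 − 24).
Full months from November 2005 through October 2008 contribute their day counts.
Then 7 days into November 2008.
Total: 7 + 30 + 31 + 31 + 28 + 31 + 30 + 31 + 30 + 31 + 31 + 30 + 31 + 30 + 31 + 31 + 28 + 31 + 30 + 31 + 30 + 31 + 31 + 30 + 31 + 30 + 31 + 31 + 29 + 31 + 30 + 31 + 30 + 31 + 31 + 30 + 31 + 7 = 1110.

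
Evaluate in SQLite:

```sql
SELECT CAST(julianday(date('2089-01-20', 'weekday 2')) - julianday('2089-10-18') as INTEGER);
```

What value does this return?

`weekday 2` advances to the next Tuesday; 2089-01-20 is a Thursday, so it moves forward to 2089-01-25.
6 days remain in January 2089 after the 25th (31 − 25).
Full months from February 2089 through September 2089 contribute their day counts.
Then 18 days into October 2089.
Total: 6 + 28 + 31 + 30 + 31 + 30 + 31 + 31 + 30 + 18 = 266.
The subtraction is earlier − later, so the result is −266 → -266.

-266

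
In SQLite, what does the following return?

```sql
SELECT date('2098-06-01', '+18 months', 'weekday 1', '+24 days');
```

Adding +18 months to 2098-06-01 gives 2099-12-01.
`weekday 1` advances to the next Monday; 2099-12-01 is a Tuesday, so it moves forward to 2099-12-07.
Advancing 24 more days within December lands on 2099-12-31.

2099-12-31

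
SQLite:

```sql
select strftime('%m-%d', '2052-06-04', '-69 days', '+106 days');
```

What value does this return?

First apply '-69 days', '+106 days': 2052-06-04 → 2052-07-11.
`%m-%d` extracts the month-day: 07-11.

07-11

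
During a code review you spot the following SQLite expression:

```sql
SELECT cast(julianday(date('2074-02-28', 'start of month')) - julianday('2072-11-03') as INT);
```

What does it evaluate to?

`start of month` rewinds 2074-02-28 to 2074-02-01.
27 days remain in November 2072 after the 3rd (30 − 3).
Full months from December 2072 through January 2074 contribute their day counts.
Then 1 day into February 2074.
Total: 27 + 31 + 31 + 28 + 31 + 30 + 31 + 30 + 31 + 31 + 30 + 31 + 30 + 31 + 31 + 1 = 455.

455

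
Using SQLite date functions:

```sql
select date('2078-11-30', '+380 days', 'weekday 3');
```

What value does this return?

Applying '+380 days' to 2078-11-30: counting 380 days forward gives 2079-12-15.
`weekday 3` advances to the next Wednesday; 2079-12-15 is a Friday, so it moves forward to 2079-12-20.

2079-12-20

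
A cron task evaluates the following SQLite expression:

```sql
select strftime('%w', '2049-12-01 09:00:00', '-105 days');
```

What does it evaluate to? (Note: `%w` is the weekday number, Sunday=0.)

First apply '-105 days': 2049-12-01 09:00:00 → 2049-08-18 09:00:00.
2049-08-18 is a Wednesday; with Sunday=0 that is 3.

3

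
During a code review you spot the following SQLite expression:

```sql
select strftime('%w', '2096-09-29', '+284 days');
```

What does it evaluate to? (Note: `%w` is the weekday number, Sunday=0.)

3

First apply '+284 days': 2096-09-29 → 2097-07-10.
2097-07-10 is a Wednesday; with Sunday=0 that is 3.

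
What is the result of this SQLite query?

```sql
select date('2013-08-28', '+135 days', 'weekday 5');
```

2014-01-10

Applying '+135 days' to 2013-08-28: counting 135 days forward gives 2014-01-10.
`weekday 5` advances to the next Friday; 2014-01-10 is already a Friday, so it stays at 2014-01-10.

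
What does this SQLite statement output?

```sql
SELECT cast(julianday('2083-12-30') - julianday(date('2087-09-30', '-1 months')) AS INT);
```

-1339

Adding -1 month to 2087-09-30 gives 2087-08-30.
1 day remains in December 2083 after the 30th (31 − 30).
Full months from January 2084 through July 2087 contribute their day counts.
Then 30 days into August 2087.
Total: 1 + 31 + 29 + 31 + 30 + 31 + 30 + 31 + 31 + 30 + 31 + 30 + 31 + 31 + 28 + 31 + 30 + 31 + 30 + 31 + 31 + 30 + 31 + 30 + 31 + 31 + 28 + 31 + 30 + 31 + 30 + 31 + 31 + 30 + 31 + 30 + 31 + 31 + 28 + 31 + 30 + 31 + 30 + 31 + 30 = 1339.
The subtraction is earlier − later, so the result is −1339 → -1339.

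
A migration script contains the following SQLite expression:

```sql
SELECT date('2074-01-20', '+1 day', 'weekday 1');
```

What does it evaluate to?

2074-01-22

Advancing 1 more day within January lands on 2074-01-21.
`weekday 1` advances to the next Monday; 2074-01-21 is a Sunday, so it moves forward to 2074-01-22.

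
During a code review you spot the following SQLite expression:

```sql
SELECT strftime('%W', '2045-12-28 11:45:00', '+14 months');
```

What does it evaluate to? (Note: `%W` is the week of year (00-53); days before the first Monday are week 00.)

08

First apply '+14 months': 2045-12-28 11:45:00 → 2047-02-28 11:45:00.
2047-02-28 is a Thursday. SQLite's %W counts Mondays since the year started; the result is 08.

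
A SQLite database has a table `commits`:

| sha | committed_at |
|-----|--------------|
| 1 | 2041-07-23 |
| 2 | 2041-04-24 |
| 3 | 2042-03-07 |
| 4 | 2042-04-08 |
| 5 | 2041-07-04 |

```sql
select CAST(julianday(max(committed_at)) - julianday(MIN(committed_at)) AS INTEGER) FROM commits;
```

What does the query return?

MIN = 2041-04-24, MAX = 2042-04-08.
6 days remain in April 2041 after the 24th (30 − 24).
Full months from May 2041 through March 2042 contribute their day counts.
Then 8 days into April 2042.
Total: 6 + 31 + 30 + 31 + 31 + 30 + 31 + 30 + 31 + 31 + 28 + 31 + 8 = 349.

349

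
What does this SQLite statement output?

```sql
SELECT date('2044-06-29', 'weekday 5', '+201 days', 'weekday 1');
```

2045-01-23

`weekday 5` advances to the next Friday; 2044-06-29 is a Wednesday, so it moves forward to 2044-07-01.
Applying '+201 days' to 2044-07-01: counting 201 days forward gives 2045-01-18.
`weekday 1` advances to the next Monday; 2045-01-18 is a Wednesday, so it moves forward to 2045-01-23.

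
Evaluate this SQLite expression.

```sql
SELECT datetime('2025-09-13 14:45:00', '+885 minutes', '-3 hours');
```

2025-09-14 02:30:00

885 minutes = 14h 45m; +885 minutes from 2025-09-13 14:45:00 is 2025-09-14 05:30:00 (crosses midnight).
-3 hours from 2025-09-14 05:30:00 is 2025-09-14 02:30:00.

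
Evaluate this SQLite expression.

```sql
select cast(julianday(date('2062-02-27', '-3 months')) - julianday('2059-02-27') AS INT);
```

1004

Adding -3 months to 2062-02-27 gives 2061-11-27.
1 day remains in February 2059 after the 27th (28 − 27).
Full months from March 2059 through October 2061 contribute their day counts.
Then 27 days into November 2061.
Total: 1 + 31 + 30 + 31 + 30 + 31 + 31 + 30 + 31 + 30 + 31 + 31 + 29 + 31 + 30 + 31 + 30 + 31 + 31 + 30 + 31 + 30 + 31 + 31 + 28 + 31 + 30 + 31 + 30 + 31 + 31 + 30 + 31 + 27 = 1004.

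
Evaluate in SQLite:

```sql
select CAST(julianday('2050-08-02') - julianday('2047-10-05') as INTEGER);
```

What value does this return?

1032

26 days remain in October 2047 after the 5th (31 − 5).
Full months from November 2047 through July 2050 contribute their day counts.
Then 2 days into August 2050.
Total: 26 + 30 + 31 + 31 + 29 + 31 + 30 + 31 + 30 + 31 + 31 + 30 + 31 + 30 + 31 + 31 + 28 + 31 + 30 + 31 + 30 + 31 + 31 + 30 + 31 + 30 + 31 + 31 + 28 + 31 + 30 + 31 + 30 + 31 + 2 = 1032.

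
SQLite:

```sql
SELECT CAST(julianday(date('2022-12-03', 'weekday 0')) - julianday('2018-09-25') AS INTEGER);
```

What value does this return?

`weekday 0` advances to the next Sunday; 2022-12-03 is a Saturday, so it moves forward to 2022-12-04.
5 days remain in September 2018 after the 25th (30 − 25).
Full months from October 2018 through November 2022 contribute their day counts.
Then 4 days into December 2022.
Total: 5 + 31 + 30 + 31 + 31 + 28 + 31 + 30 + 31 + 30 + 31 + 31 + 30 + 31 + 30 + 31 + 31 + 29 + 31 + 30 + 31 + 30 + 31 + 31 + 30 + 31 + 30 + 31 + 31 + 28 + 31 + 30 + 31 + 30 + 31 + 31 + 30 + 31 + 30 + 31 + 31 + 28 + 31 + 30 + 31 + 30 + 31 + 31 + 30 + 31 + 30 + 4 = 1531.

1531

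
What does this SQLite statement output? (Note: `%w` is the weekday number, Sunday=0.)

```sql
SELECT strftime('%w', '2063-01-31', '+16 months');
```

First apply '+16 months': 2063-01-31 → 2064-05-31.
2064-05-31 is a Saturday; with Sunday=0 that is 6.

6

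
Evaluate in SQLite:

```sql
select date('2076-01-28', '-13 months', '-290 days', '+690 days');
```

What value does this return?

Adding -13 months to 2076-01-28 gives 2074-12-28.
Applying '-290 days' to 2074-12-28: counting 290 days back gives 2074-03-13.
Applying '+690 days' to 2074-03-13: counting 690 days forward gives 2076-02-01.

2076-02-01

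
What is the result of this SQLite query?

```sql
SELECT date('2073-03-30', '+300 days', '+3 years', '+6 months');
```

Applying '+300 days' to 2073-03-30: counting 300 days forward gives 2074-01-24.
Adding +3 years to 2074-01-24 gives 2077-01-24.
Adding +6 months to 2077-01-24 gives 2077-07-24.

2077-07-24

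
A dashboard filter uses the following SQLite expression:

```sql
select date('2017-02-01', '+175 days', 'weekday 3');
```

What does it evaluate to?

Applying '+175 days' to 2017-02-01: counting 175 days forward gives 2017-07-26.
`weekday 3` advances to the next Wednesday; 2017-07-26 is already a Wednesday, so it stays at 2017-07-26.

2017-07-26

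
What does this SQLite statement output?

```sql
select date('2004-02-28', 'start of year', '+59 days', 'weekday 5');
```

2004-03-05

`start of year` rewinds 2004-02-28 to 2004-01-01.
Applying '+59 days' to 2004-01-01: counting 59 days forward gives 2004-02-29.
`weekday 5` advances to the next Friday; 2004-02-29 is a Sunday, so it moves forward to 2004-03-05.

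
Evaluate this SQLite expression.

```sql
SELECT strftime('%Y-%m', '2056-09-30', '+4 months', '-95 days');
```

2056-10

First apply '+4 months', '-95 days': 2056-09-30 → 2056-10-27.
`%Y-%m` extracts the year-month: 2056-10.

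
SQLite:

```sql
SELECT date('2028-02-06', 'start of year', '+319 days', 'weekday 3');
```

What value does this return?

2028-11-15

`start of year` rewinds 2028-02-06 to 2028-01-01.
Applying '+319 days' to 2028-01-01: counting 319 days forward gives 2028-11-15.
`weekday 3` advances to the next Wednesday; 2028-11-15 is already a Wednesday, so it stays at 2028-11-15.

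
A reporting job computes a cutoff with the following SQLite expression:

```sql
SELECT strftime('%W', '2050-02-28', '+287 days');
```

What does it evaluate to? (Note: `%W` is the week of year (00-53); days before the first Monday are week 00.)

50

First apply '+287 days': 2050-02-28 → 2050-12-12.
2050-12-12 is a Monday. SQLite's %W counts Mondays since the year started; the result is 50.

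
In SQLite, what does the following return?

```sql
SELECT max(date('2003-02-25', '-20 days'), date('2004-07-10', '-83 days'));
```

date('2003-02-25', '-20 days') → 2003-02-05.
date('2004-07-10', '-83 days') → 2004-04-18.
Later of the two is 2004-04-18.

2004-04-18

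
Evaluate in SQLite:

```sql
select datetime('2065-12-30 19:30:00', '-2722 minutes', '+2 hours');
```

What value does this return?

2722 minutes = 45h 22m; -2722 minutes from 2065-12-30 19:30:00 is 2065-12-28 22:08:00 (crosses midnight).
+2 hours from 2065-12-28 22:08:00 is 2065-12-29 00:08:00 (crosses midnight).

2065-12-29 00:08:00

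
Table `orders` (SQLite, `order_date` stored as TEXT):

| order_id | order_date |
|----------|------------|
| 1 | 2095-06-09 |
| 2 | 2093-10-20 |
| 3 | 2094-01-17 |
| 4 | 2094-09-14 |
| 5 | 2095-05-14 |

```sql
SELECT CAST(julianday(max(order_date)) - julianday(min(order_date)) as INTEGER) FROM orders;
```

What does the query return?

MIN = 2093-10-20, MAX = 2095-06-09.
11 days remain in October 2093 after the 20th (31 − 20).
Full months from November 2093 through May 2095 contribute their day counts.
Then 9 days into June 2095.
Total: 11 + 30 + 31 + 31 + 28 + 31 + 30 + 31 + 30 + 31 + 31 + 30 + 31 + 30 + 31 + 31 + 28 + 31 + 30 + 31 + 9 = 597.

597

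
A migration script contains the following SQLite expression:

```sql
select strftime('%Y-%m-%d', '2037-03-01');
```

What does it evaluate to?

2037-03-01

`%Y-%m-%d` extracts the ISO date: 2037-03-01.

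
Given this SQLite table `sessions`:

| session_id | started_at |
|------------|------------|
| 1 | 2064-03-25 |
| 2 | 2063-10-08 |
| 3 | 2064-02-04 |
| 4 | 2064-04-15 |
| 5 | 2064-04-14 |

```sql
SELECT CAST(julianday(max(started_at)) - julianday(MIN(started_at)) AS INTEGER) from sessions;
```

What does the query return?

190

MIN = 2063-10-08, MAX = 2064-04-15.
23 days remain in October 2063 after the 8th (31 − 8).
November 2063: 30 days.
December 2063: 31 days.
January 2064: 31 days.
February 2064: 29 days (leap year).
March 2064: 31 days.
Then 15 days into April 2064.
Total: 23 + 30 + 31 + 31 + 29 + 31 + 15 = 190.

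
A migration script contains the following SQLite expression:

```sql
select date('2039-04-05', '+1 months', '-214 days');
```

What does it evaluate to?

Adding +1 month to 2039-04-05 gives 2039-05-05.
Applying '-214 days' to 2039-05-05: counting 214 days back gives 2038-10-03.

2038-10-03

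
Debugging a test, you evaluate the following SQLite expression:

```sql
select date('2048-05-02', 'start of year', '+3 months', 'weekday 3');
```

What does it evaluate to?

2048-04-01

`start of year` rewinds 2048-05-02 to 2048-01-01.
Adding +3 months to 2048-01-01 gives 2048-04-01.
`weekday 3` advances to the next Wednesday; 2048-04-01 is already a Wednesday, so it stays at 2048-04-01.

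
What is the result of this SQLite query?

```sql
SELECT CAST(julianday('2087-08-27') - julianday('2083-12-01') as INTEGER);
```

1365

30 days remain in December 2083 after the 1st (31 − 1).
Full months from January 2084 through July 2087 contribute their day counts.
Then 27 days into August 2087.
Total: 30 + 31 + 29 + 31 + 30 + 31 + 30 + 31 + 31 + 30 + 31 + 30 + 31 + 31 + 28 + 31 + 30 + 31 + 30 + 31 + 31 + 30 + 31 + 30 + 31 + 31 + 28 + 31 + 30 + 31 + 30 + 31 + 31 + 30 + 31 + 30 + 31 + 31 + 28 + 31 + 30 + 31 + 30 + 31 + 27 = 1365.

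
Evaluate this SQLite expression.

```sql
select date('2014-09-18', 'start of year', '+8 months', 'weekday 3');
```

`start of year` rewinds 2014-09-18 to 2014-01-01.
Adding +8 months to 2014-01-01 gives 2014-09-01.
`weekday 3` advances to the next Wednesday; 2014-09-01 is a Monday, so it moves forward to 2014-09-03.

2014-09-03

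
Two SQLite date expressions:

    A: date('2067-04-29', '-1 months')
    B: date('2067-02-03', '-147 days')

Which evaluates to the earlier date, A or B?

B

A = 2067-03-29.
B = 2066-09-09.
B is earlier.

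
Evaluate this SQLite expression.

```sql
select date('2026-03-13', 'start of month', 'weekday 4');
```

2026-03-05

`start of month` rewinds 2026-03-13 to 2026-03-01.
`weekday 4` advances to the next Thursday; 2026-03-01 is a Sunday, so it moves forward to 2026-03-05.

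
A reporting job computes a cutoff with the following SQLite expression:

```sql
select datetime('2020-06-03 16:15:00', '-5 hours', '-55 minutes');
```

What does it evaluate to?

-5 hours from 2020-06-03 16:15:00 is 2020-06-03 11:15:00.
-55 minutes from 2020-06-03 11:15:00 is 2020-06-03 10:20:00.

2020-06-03 10:20:00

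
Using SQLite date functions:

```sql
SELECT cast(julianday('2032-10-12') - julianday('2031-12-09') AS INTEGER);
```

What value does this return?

22 days remain in December 2031 after the 9th (31 − 9).
Full months from January 2032 through September 2032 contribute their day counts.
Then 12 days into October 2032.
Total: 22 + 31 + 29 + 31 + 30 + 31 + 30 + 31 + 31 + 30 + 12 = 308.

308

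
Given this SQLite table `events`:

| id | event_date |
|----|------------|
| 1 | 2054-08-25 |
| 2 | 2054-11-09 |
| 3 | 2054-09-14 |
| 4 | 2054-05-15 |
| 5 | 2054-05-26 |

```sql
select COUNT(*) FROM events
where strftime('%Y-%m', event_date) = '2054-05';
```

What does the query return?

2

Rows with year-month 2054-05: 2054-05-15, 2054-05-26 → 2.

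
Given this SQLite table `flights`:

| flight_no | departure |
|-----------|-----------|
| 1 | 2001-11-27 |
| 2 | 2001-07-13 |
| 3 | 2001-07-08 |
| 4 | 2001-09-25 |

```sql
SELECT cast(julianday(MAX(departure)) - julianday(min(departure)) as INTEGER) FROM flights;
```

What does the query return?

142

MIN = 2001-07-08, MAX = 2001-11-27.
23 days remain in July 2001 after the 8th (31 − 8).
August 2001: 31 days.
September 2001: 30 days.
October 2001: 31 days.
Then 27 days into November 2001.
Total: 23 + 31 + 30 + 31 + 27 = 142.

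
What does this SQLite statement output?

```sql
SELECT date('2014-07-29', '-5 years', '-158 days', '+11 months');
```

2010-01-21

Adding -5 years to 2014-07-29 gives 2009-07-29.
Applying '-158 days' to 2009-07-29: counting 158 days back gives 2009-02-21.
Adding +11 months to 2009-02-21 gives 2010-01-21.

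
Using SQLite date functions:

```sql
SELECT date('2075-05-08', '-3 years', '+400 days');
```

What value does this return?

Adding -3 years to 2075-05-08 gives 2072-05-08.
Applying '+400 days' to 2072-05-08: counting 400 days forward gives 2073-06-12.

2073-06-12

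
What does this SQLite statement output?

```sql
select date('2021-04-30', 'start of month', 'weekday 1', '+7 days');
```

`start of month` rewinds 2021-04-30 to 2021-04-01.
`weekday 1` advances to the next Monday; 2021-04-01 is a Thursday, so it moves forward to 2021-04-05.
Advancing 7 more days within April lands on 2021-04-12.

2021-04-12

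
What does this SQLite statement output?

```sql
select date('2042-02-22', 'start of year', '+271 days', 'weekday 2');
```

`start of year` rewinds 2042-02-22 to 2042-01-01.
Applying '+271 days' to 2042-01-01: counting 271 days forward gives 2042-09-29.
`weekday 2` advances to the next Tuesday; 2042-09-29 is a Monday, so it moves forward to 2042-09-30.

2042-09-30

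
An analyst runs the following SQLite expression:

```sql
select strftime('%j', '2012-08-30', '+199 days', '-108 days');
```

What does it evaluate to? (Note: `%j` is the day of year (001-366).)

First apply '+199 days', '-108 days': 2012-08-30 → 2012-11-29.
Day-of-year for 2012-11-29: days since 2012-01-01 inclusive = 334, zero-padded to 334.

334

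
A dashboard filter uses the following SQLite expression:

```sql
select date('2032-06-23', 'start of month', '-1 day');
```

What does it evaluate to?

2032-05-31

`start of month` rewinds 2032-06-23 to 2032-06-01.
Going back 1 day from 2032-06-01 reaches 2032-05-31 (last day of May, 31 days).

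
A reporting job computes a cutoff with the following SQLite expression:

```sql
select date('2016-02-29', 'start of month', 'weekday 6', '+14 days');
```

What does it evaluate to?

`start of month` rewinds 2016-02-29 to 2016-02-01.
`weekday 6` advances to the next Saturday; 2016-02-01 is a Monday, so it moves forward to 2016-02-06.
Advancing 14 more days within February lands on 2016-02-20.

2016-02-20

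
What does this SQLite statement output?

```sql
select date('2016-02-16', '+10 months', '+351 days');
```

2017-12-02

Adding +10 months to 2016-02-16 gives 2016-12-16.
Applying '+351 days' to 2016-12-16: counting 351 days forward gives 2017-12-02.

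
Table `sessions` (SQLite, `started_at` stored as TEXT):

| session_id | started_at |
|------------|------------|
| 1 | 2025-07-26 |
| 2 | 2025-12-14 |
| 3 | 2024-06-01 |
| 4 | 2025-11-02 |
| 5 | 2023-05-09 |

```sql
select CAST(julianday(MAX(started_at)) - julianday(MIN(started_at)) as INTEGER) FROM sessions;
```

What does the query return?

MIN = 2023-05-09, MAX = 2025-12-14.
22 days remain in May 2023 after the 9th (31 − 9).
Full months from June 2023 through November 2025 contribute their day counts.
Then 14 days into December 2025.
Total: 22 + 30 + 31 + 31 + 30 + 31 + 30 + 31 + 31 + 29 + 31 + 30 + 31 + 30 + 31 + 31 + 30 + 31 + 30 + 31 + 31 + 28 + 31 + 30 + 31 + 30 + 31 + 31 + 30 + 31 + 30 + 14 = 950.

950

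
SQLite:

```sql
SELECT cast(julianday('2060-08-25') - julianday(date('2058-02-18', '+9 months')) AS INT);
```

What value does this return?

Adding +9 months to 2058-02-18 gives 2058-11-18.
12 days remain in November 2058 after the 18th (30 − 18).
Full months from December 2058 through July 2060 contribute their day counts.
Then 25 days into August 2060.
Total: 12 + 31 + 31 + 28 + 31 + 30 + 31 + 30 + 31 + 31 + 30 + 31 + 30 + 31 + 31 + 29 + 31 + 30 + 31 + 30 + 31 + 25 = 646.

646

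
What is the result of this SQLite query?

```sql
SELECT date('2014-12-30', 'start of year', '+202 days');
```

`start of year` rewinds 2014-12-30 to 2014-01-01.
Applying '+202 days' to 2014-01-01: counting 202 days forward gives 2014-07-22.

2014-07-22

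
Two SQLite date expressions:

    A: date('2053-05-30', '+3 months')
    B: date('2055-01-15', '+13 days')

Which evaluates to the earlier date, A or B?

A = 2053-08-30.
B = 2055-01-28.
A is earlier.

A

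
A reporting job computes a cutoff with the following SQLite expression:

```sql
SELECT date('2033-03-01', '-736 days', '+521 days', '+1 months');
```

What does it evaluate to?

2032-08-29

Applying '-736 days' to 2033-03-01: counting 736 days back gives 2031-02-24.
Applying '+521 days' to 2031-02-24: counting 521 days forward gives 2032-07-29.
Adding +1 month to 2032-07-29 gives 2032-08-29.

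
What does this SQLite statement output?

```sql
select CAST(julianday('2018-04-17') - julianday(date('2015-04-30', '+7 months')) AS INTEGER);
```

Adding +7 months to 2015-04-30 gives 2015-11-30.
0 days remain in November 2015 after the 30th (30 − 30).
Full months from December 2015 through March 2018 contribute their day counts.
Then 17 days into April 2018.
Total: 0 + 31 + 31 + 29 + 31 + 30 + 31 + 30 + 31 + 31 + 30 + 31 + 30 + 31 + 31 + 28 + 31 + 30 + 31 + 30 + 31 + 31 + 30 + 31 + 30 + 31 + 31 + 28 + 31 + 17 = 869.

869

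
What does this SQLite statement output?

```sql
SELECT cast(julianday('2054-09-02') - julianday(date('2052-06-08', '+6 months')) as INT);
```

Adding +6 months to 2052-06-08 gives 2052-12-08.
23 days remain in December 2052 after the 8th (31 − 8).
Full months from January 2053 through August 2054 contribute their day counts.
Then 2 days into September 2054.
Total: 23 + 31 + 28 + 31 + 30 + 31 + 30 + 31 + 31 + 30 + 31 + 30 + 31 + 31 + 28 + 31 + 30 + 31 + 30 + 31 + 31 + 2 = 633.

633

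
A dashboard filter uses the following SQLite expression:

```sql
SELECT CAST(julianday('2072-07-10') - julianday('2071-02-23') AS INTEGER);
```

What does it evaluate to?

503

5 days remain in February 2071 after the 23rd (28 − 23).
Full months from March 2071 through June 2072 contribute their day counts.
Then 10 days into July 2072.
Total: 5 + 31 + 30 + 31 + 30 + 31 + 31 + 30 + 31 + 30 + 31 + 31 + 29 + 31 + 30 + 31 + 30 + 10 = 503.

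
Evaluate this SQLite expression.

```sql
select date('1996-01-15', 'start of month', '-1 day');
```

1995-12-31

`start of month` rewinds 1996-01-15 to 1996-01-01.
Going back 1 day from 1996-01-01 reaches 1995-12-31 (last day of December, 31 days).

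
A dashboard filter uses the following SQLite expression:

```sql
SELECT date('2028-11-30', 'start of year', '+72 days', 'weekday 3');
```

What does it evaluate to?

2028-03-15

`start of year` rewinds 2028-11-30 to 2028-01-01.
Applying '+72 days' to 2028-01-01: counting 72 days forward gives 2028-03-13.
`weekday 3` advances to the next Wednesday; 2028-03-13 is a Monday, so it moves forward to 2028-03-15.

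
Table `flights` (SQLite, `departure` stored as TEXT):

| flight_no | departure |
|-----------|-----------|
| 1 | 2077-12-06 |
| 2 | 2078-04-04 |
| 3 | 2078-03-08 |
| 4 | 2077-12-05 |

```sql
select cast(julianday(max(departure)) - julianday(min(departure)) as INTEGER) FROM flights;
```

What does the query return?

120

MIN = 2077-12-05, MAX = 2078-04-04.
26 days remain in December 2077 after the 5th (31 − 5).
January 2078: 31 days.
February 2078: 28 days.
March 2078: 31 days.
Then 4 days into April 2078.
Total: 26 + 31 + 28 + 31 + 4 = 120.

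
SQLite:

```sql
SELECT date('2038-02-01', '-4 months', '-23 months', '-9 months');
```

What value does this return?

2035-02-01

Adding -4 months to 2038-02-01 gives 2037-10-01.
Adding -23 months to 2037-10-01 gives 2035-11-01.
Adding -9 months to 2035-11-01 gives 2035-02-01.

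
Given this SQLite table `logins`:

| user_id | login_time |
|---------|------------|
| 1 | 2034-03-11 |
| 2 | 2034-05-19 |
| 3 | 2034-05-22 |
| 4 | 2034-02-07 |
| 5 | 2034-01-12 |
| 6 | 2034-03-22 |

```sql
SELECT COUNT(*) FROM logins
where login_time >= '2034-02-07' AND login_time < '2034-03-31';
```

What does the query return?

3

Rows in [2034-02-07, 2034-03-31): 2034-03-11, 2034-02-07, 2034-03-22 → 3 rows.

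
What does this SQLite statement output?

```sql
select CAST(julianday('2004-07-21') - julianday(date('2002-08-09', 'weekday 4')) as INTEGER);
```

`weekday 4` advances to the next Thursday; 2002-08-09 is a Friday, so it moves forward to 2002-08-15.
16 days remain in August 2002 after the 15th (31 − 15).
Full months from September 2002 through June 2004 contribute their day counts.
Then 21 days into July 2004.
Total: 16 + 30 + 31 + 30 + 31 + 31 + 28 + 31 + 30 + 31 + 30 + 31 + 31 + 30 + 31 + 30 + 31 + 31 + 29 + 31 + 30 + 31 + 30 + 21 = 706.

706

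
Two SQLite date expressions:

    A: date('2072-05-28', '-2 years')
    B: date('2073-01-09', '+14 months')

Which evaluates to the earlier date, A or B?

A = 2070-05-28.
B = 2074-03-09.
A is earlier.

A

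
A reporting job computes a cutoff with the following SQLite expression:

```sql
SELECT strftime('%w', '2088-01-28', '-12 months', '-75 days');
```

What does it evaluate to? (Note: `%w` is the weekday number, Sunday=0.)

4

First apply '-12 months', '-75 days': 2088-01-28 → 2086-11-14.
2086-11-14 is a Thursday; with Sunday=0 that is 4.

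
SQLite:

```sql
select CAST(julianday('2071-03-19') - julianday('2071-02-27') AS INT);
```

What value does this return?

20

1 day remains in February 2071 after the 27th (28 − 27).
Then 19 days into March 2071.
Total: 1 + 19 = 20.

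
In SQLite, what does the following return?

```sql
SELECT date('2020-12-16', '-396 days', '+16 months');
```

2021-03-16

Applying '-396 days' to 2020-12-16: counting 396 days back gives 2019-11-16.
Adding +16 months to 2019-11-16 gives 2021-03-16.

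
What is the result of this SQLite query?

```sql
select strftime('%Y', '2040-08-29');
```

`%Y` extracts the 4-digit year: 2040.

2040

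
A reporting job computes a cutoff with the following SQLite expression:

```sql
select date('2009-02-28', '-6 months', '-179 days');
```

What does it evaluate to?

2008-03-02

Adding -6 months to 2009-02-28 gives 2008-08-28.
Applying '-179 days' to 2008-08-28: counting 179 days back gives 2008-03-02.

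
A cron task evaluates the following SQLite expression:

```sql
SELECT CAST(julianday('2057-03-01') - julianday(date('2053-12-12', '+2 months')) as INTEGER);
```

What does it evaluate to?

Adding +2 months to 2053-12-12 gives 2054-02-12.
16 days remain in February 2054 after the 12th (28 − 12).
Full months from March 2054 through February 2057 contribute their day counts.
Then 1 day into March 2057.
Total: 16 + 31 + 30 + 31 + 30 + 31 + 31 + 30 + 31 + 30 + 31 + 31 + 28 + 31 + 30 + 31 + 30 + 31 + 31 + 30 + 31 + 30 + 31 + 31 + 29 + 31 + 30 + 31 + 30 + 31 + 31 + 30 + 31 + 30 + 31 + 31 + 28 + 1 = 1113.

1113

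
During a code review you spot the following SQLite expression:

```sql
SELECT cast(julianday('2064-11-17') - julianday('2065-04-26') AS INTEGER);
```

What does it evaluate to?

13 days remain in November 2064 after the 17th (30 − 17).
December 2064: 31 days.
January 2065: 31 days.
February 2065: 28 days.
March 2065: 31 days.
Then 26 days into April 2065.
Total: 13 + 31 + 31 + 28 + 31 + 26 = 160.
The subtraction is earlier − later, so the result is −160 → -160.

-160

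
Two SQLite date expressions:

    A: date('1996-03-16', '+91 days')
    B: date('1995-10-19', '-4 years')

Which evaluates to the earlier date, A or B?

A = 1996-06-15.
B = 1991-10-19.
B is earlier.

B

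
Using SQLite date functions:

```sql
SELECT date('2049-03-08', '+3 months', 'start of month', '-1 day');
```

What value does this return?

2049-05-31

Adding +3 months to 2049-03-08 gives 2049-06-08.
`start of month` rewinds 2049-06-08 to 2049-06-01.
Going back 1 day from 2049-06-01 reaches 2049-05-31 (last day of May, 31 days).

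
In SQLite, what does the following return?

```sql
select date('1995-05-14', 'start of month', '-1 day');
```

`start of month` rewinds 1995-05-14 to 1995-05-01.
Going back 1 day from 1995-05-01 reaches 1995-04-30 (last day of April, 30 days).

1995-04-30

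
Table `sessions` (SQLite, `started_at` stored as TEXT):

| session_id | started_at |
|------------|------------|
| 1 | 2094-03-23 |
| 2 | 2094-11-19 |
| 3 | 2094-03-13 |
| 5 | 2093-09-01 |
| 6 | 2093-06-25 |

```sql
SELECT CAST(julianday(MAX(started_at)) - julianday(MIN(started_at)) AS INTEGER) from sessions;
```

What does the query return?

512

MIN = 2093-06-25, MAX = 2094-11-19.
5 days remain in June 2093 after the 25th (30 − 25).
Full months from July 2093 through October 2094 contribute their day counts.
Then 19 days into November 2094.
Total: 5 + 31 + 31 + 30 + 31 + 30 + 31 + 31 + 28 + 31 + 30 + 31 + 30 + 31 + 31 + 30 + 31 + 19 = 512.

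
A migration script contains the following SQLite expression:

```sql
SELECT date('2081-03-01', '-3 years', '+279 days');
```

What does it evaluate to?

2078-12-05

Adding -3 years to 2081-03-01 gives 2078-03-01.
Applying '+279 days' to 2078-03-01: counting 279 days forward gives 2078-12-05.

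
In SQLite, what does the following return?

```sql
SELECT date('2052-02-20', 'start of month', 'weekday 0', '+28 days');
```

`start of month` rewinds 2052-02-20 to 2052-02-01.
`weekday 0` advances to the next Sunday; 2052-02-01 is a Thursday, so it moves forward to 2052-02-04.
February 2052 has 29 days; 25 remain after the 4th, so 26 days reach 2052-03-01.
Advancing 2 more days within March lands on 2052-03-03.

2052-03-03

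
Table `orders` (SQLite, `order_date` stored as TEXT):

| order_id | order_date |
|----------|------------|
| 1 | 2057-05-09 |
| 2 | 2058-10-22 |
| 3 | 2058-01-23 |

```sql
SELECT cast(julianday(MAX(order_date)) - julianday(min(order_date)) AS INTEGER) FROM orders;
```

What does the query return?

MIN = 2057-05-09, MAX = 2058-10-22.
22 days remain in May 2057 after the 9th (31 − 9).
Full months from June 2057 through September 2058 contribute their day counts.
Then 22 days into October 2058.
Total: 22 + 30 + 31 + 31 + 30 + 31 + 30 + 31 + 31 + 28 + 31 + 30 + 31 + 30 + 31 + 31 + 30 + 22 = 531.

531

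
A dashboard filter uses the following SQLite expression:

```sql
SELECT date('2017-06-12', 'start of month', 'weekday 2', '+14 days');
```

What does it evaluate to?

2017-06-20

`start of month` rewinds 2017-06-12 to 2017-06-01.
`weekday 2` advances to the next Tuesday; 2017-06-01 is a Thursday, so it moves forward to 2017-06-06.
Advancing 14 more days within June lands on 2017-06-20.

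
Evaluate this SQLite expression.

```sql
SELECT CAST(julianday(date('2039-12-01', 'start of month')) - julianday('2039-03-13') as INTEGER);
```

`start of month` rewinds 2039-12-01 to 2039-12-01.
18 days remain in March 2039 after the 13th (31 − 13).
Full months from April 2039 through November 2039 contribute their day counts.
Then 1 day into December 2039.
Total: 18 + 30 + 31 + 30 + 31 + 31 + 30 + 31 + 30 + 1 = 263.

263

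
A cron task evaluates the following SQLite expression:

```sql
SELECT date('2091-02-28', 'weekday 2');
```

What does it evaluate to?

`weekday 2` advances to the next Tuesday; 2091-02-28 is a Wednesday, so it moves forward to 2091-03-06.

2091-03-06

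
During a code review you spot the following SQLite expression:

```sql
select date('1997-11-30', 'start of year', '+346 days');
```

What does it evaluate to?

1997-12-13

`start of year` rewinds 1997-11-30 to 1997-01-01.
Applying '+346 days' to 1997-01-01: counting 346 days forward gives 1997-12-13.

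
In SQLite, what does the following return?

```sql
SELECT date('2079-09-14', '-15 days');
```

2079-08-30

Going back 14 days from 2079-09-14 reaches 2079-08-31 (last day of August, 31 days).
Going back 1 day within August lands on 2079-08-30.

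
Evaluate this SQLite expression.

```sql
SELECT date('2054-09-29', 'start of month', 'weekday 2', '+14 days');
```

`start of month` rewinds 2054-09-29 to 2054-09-01.
`weekday 2` advances to the next Tuesday; 2054-09-01 is already a Tuesday, so it stays at 2054-09-01.
Advancing 14 more days within September lands on 2054-09-15.

2054-09-15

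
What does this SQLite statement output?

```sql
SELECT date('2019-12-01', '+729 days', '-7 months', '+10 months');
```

Applying '+729 days' to 2019-12-01: counting 729 days forward gives 2021-11-29.
Adding -7 months to 2021-11-29 gives 2021-04-29.
Adding +10 months to 2021-04-29 targets 2022-02-29. February 2022 has only 28 days, so SQLite normalizes the 1-day overflow forward to 2022-03-01.

2022-03-01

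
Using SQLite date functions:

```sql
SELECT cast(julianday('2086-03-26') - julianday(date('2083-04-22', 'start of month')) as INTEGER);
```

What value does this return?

1090

`start of month` rewinds 2083-04-22 to 2083-04-01.
29 days remain in April 2083 after the 1st (30 − 1).
Full months from May 2083 through February 2086 contribute their day counts.
Then 26 days into March 2086.
Total: 29 + 31 + 30 + 31 + 31 + 30 + 31 + 30 + 31 + 31 + 29 + 31 + 30 + 31 + 30 + 31 + 31 + 30 + 31 + 30 + 31 + 31 + 28 + 31 + 30 + 31 + 30 + 31 + 31 + 30 + 31 + 30 + 31 + 31 + 28 + 26 = 1090.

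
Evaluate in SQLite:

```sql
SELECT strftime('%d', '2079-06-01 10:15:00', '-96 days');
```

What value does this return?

First apply '-96 days': 2079-06-01 10:15:00 → 2079-02-25 10:15:00.
`%d` extracts the 2-digit day of month: 25.

25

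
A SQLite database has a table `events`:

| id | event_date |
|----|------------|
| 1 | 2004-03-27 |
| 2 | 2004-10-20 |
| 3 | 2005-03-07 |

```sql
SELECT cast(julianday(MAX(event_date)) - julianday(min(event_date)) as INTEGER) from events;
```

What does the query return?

MIN = 2004-03-27, MAX = 2005-03-07.
4 days remain in March 2004 after the 27th (31 − 27).
Full months from April 2004 through February 2005 contribute their day counts.
Then 7 days into March 2005.
Total: 4 + 30 + 31 + 30 + 31 + 31 + 30 + 31 + 30 + 31 + 31 + 28 + 7 = 345.

345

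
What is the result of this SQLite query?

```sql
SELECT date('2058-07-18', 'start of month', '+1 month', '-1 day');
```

2058-07-31

`start of month` rewinds 2058-07-18 to 2058-07-01.
Adding +1 month to 2058-07-01 gives 2058-08-01.
Going back 1 day from 2058-08-01 reaches 2058-07-31 (last day of July, 31 days).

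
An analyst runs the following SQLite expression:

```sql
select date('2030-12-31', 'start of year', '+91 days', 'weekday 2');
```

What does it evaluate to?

`start of year` rewinds 2030-12-31 to 2030-01-01.
Applying '+91 days' to 2030-01-01: counting 91 days forward gives 2030-04-02.
`weekday 2` advances to the next Tuesday; 2030-04-02 is already a Tuesday, so it stays at 2030-04-02.

2030-04-02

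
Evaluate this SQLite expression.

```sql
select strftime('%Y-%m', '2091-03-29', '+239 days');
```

2091-11

First apply '+239 days': 2091-03-29 → 2091-11-23.
`%Y-%m` extracts the year-month: 2091-11.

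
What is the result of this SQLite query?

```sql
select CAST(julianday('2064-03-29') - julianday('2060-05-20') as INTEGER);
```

1409

11 days remain in May 2060 after the 20th (31 − 20).
Full months from June 2060 through February 2064 contribute their day counts.
Then 29 days into March 2064.
Total: 11 + 30 + 31 + 31 + 30 + 31 + 30 + 31 + 31 + 28 + 31 + 30 + 31 + 30 + 31 + 31 + 30 + 31 + 30 + 31 + 31 + 28 + 31 + 30 + 31 + 30 + 31 + 31 + 30 + 31 + 30 + 31 + 31 + 28 + 31 + 30 + 31 + 30 + 31 + 31 + 30 + 31 + 30 + 31 + 31 + 29 + 29 = 1409.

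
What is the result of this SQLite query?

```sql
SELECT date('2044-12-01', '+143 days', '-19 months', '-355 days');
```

Applying '+143 days' to 2044-12-01: counting 143 days forward gives 2045-04-23.
Adding -19 months to 2045-04-23 gives 2043-09-23.
Applying '-355 days' to 2043-09-23: counting 355 days back gives 2042-10-03.

2042-10-03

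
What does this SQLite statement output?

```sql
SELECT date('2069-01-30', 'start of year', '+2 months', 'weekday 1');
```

2069-03-04

`start of year` rewinds 2069-01-30 to 2069-01-01.
Adding +2 months to 2069-01-01 gives 2069-03-01.
`weekday 1` advances to the next Monday; 2069-03-01 is a Friday, so it moves forward to 2069-03-04.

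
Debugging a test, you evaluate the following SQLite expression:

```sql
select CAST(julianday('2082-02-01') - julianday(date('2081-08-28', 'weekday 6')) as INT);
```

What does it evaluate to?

155

`weekday 6` advances to the next Saturday; 2081-08-28 is a Thursday, so it moves forward to 2081-08-30.
1 day remains in August 2081 after the 30th (31 − 30).
September 2081: 30 days.
October 2081: 31 days.
November 2081: 30 days.
December 2081: 31 days.
January 2082: 31 days.
Then 1 day into February 2082.
Total: 1 + 30 + 31 + 30 + 31 + 31 + 1 = 155.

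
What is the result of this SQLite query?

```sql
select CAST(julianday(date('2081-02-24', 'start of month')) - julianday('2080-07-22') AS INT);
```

`start of month` rewinds 2081-02-24 to 2081-02-01.
9 days remain in July 2080 after the 22nd (31 − 22).
Full months from August 2080 through January 2081 contribute their day counts.
Then 1 day into February 2081.
Total: 9 + 31 + 30 + 31 + 30 + 31 + 31 + 1 = 194.

194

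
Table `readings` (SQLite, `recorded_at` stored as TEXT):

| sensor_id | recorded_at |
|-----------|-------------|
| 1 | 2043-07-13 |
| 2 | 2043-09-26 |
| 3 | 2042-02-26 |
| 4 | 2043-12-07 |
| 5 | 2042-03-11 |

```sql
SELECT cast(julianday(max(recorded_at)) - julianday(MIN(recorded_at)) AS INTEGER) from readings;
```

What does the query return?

649

MIN = 2042-02-26, MAX = 2043-12-07.
2 days remain in February 2042 after the 26th (28 − 26).
Full months from March 2042 through November 2043 contribute their day counts.
Then 7 days into December 2043.
Total: 2 + 31 + 30 + 31 + 30 + 31 + 31 + 30 + 31 + 30 + 31 + 31 + 28 + 31 + 30 + 31 + 30 + 31 + 31 + 30 + 31 + 30 + 7 = 649.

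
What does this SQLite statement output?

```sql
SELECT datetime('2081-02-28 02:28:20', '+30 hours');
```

+30 hours from 2081-02-28 02:28:20 is 2081-03-01 08:28:20 (crosses midnight).

2081-03-01 08:28:20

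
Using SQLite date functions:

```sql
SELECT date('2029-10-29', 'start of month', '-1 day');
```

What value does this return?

`start of month` rewinds 2029-10-29 to 2029-10-01.
Going back 1 day from 2029-10-01 reaches 2029-09-30 (last day of September, 30 days).

2029-09-30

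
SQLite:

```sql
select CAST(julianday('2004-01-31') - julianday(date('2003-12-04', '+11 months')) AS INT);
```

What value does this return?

-278

Adding +11 months to 2003-12-04 gives 2004-11-04.
0 days remain in January 2004 after the 31st (31 − 31).
Full months from February 2004 through October 2004 contribute their day counts.
Then 4 days into November 2004.
Total: 0 + 29 + 31 + 30 + 31 + 30 + 31 + 31 + 30 + 31 + 4 = 278.
The subtraction is earlier − later, so the result is −278 → -278.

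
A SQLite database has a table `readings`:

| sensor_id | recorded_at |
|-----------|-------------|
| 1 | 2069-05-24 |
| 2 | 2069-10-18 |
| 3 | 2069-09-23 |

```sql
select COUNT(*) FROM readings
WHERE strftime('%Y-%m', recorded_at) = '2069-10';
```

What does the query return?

1

Rows with year-month 2069-10: 2069-10-18 → 1.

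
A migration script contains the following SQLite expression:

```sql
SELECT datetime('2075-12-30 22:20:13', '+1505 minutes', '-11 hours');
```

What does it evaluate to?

2075-12-31 12:25:13

1505 minutes = 25h 5m; +1505 minutes from 2075-12-30 22:20:13 is 2075-12-31 23:25:13 (crosses midnight).
-11 hours from 2075-12-31 23:25:13 is 2075-12-31 12:25:13.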